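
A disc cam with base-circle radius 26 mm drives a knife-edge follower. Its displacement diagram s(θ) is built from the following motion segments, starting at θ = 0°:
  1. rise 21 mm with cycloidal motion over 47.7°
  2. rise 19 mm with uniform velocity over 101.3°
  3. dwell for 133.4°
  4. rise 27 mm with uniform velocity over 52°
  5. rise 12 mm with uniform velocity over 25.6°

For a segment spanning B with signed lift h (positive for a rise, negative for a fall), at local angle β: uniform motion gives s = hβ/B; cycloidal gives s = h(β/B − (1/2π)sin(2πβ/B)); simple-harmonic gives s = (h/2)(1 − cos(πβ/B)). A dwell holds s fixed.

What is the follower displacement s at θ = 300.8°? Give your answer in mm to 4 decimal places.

seg 1 [0°–47.7°] cycloidal, h=21: full span → s += 21 → s = 21.0000
seg 2 [47.7°–149°] uniform, h=19: full span → s += 19 → s = 40.0000
seg 3 [149°–282.4°] dwell: s stays 40.0000
seg 4 [282.4°–334.4°] uniform, h=27: θ=300.8° here. β=18.4, B=52. 27·18.4/52 = 9.5538 → s = 49.5538

49.5538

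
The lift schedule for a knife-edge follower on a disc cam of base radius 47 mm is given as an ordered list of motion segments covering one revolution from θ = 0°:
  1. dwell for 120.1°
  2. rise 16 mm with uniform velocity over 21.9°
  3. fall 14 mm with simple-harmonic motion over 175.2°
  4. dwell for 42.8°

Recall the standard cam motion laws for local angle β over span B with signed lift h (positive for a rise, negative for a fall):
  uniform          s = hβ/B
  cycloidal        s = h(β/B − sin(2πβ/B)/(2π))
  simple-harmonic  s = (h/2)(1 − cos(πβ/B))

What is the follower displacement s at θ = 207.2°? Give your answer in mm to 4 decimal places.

seg 1 [0°–120.1°] dwell: s stays 0.0000
seg 2 [120.1°–142°] uniform, h=16: full span → s += 16 → s = 16.0000
seg 3 [142°–317.2°] simple-harmonic, h=-14: θ=207.2° here. β=65.2, B=175.2. -14/2·(1 − cos(π·0.3721)) = -4.2633 → s = 11.7367

11.7367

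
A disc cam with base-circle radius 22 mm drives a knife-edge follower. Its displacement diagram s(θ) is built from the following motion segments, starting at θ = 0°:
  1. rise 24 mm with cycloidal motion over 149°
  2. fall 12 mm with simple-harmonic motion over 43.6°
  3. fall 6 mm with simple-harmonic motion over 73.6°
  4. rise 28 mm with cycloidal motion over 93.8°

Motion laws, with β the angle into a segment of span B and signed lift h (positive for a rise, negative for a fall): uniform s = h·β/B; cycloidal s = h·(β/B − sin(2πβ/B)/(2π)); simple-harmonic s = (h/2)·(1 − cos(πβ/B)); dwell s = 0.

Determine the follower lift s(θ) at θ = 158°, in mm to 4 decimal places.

seg 1 [0°–149°] cycloidal, h=24: full span → s += 24 → s = 24.0000
seg 2 [149°–192.6°] simple-harmonic, h=-12: θ=158° here. β=9, B=43.6. -12/2·(1 − cos(π·0.2064)) = -1.2180 → s = 22.7820

22.7820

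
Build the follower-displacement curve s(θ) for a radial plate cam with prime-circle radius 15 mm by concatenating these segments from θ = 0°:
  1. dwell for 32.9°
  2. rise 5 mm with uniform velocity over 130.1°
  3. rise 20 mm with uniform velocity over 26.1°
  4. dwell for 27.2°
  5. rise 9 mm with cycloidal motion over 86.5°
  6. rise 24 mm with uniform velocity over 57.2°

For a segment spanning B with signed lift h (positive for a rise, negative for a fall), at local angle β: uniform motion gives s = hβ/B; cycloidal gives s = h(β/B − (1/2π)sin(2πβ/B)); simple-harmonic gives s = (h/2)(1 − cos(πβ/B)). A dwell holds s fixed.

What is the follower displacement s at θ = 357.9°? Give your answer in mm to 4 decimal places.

seg 1 [0°–32.9°] dwell: s stays 0.0000
seg 2 [32.9°–163°] uniform, h=5: full span → s += 5 → s = 5.0000
seg 3 [163°–189.1°] uniform, h=20: full span → s += 20 → s = 25.0000
seg 4 [189.1°–216.3°] dwell: s stays 25.0000
seg 5 [216.3°–302.8°] cycloidal, h=9: full span → s += 9 → s = 34.0000
seg 6 [302.8°–360°] uniform, h=24: θ=357.9° here. β=55.1, B=57.2. 24·55.1/57.2 = 23.1189 → s = 57.1189

57.1189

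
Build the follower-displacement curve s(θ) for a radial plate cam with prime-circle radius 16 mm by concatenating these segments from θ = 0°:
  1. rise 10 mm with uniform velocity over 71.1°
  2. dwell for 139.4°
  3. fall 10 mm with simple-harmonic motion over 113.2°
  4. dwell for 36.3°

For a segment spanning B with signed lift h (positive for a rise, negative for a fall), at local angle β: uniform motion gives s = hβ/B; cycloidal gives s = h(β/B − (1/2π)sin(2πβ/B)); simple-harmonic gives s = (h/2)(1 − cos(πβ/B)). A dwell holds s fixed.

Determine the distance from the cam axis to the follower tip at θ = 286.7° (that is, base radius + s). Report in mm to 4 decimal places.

seg 1 [0°–71.1°] uniform, h=10: full span → s += 10 → s = 10.0000
seg 2 [71.1°–210.5°] dwell: s stays 10.0000
seg 3 [210.5°–323.7°] simple-harmonic, h=-10: θ=286.7° here. β=76.2, B=113.2. -10/2·(1 − cos(π·0.6731)) = -7.5876 → s = 2.4124
radial distance = base radius + s = 16 + 2.4124 = 18.4124

18.4124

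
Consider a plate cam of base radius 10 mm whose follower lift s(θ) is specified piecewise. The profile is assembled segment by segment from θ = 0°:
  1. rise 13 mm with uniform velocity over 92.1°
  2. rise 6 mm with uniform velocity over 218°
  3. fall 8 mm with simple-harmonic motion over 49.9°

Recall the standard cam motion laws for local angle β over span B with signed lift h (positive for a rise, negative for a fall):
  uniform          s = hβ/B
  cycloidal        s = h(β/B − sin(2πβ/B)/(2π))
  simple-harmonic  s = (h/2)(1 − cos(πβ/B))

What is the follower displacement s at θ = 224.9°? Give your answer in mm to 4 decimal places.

seg 1 [0°–92.1°] uniform, h=13: full span → s += 13 → s = 13.0000
seg 2 [92.1°–310.1°] uniform, h=6: θ=224.9° here. β=132.8, B=218. 6·132.8/218 = 3.6550 → s = 16.6550

16.6550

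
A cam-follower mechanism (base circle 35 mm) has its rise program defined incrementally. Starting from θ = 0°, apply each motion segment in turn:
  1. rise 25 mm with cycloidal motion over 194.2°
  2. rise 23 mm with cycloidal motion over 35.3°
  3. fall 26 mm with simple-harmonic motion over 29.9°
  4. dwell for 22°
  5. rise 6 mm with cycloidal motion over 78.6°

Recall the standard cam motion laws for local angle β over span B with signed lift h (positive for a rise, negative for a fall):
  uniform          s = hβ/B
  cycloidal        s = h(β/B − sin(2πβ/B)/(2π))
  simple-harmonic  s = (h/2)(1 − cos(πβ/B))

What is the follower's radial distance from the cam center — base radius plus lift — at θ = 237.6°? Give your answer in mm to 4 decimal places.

seg 1 [0°–194.2°] cycloidal, h=25: full span → s += 25 → s = 25.0000
seg 2 [194.2°–229.5°] cycloidal, h=23: full span → s += 23 → s = 48.0000
seg 3 [229.5°–259.4°] simple-harmonic, h=-26: θ=237.6° here. β=8.1, B=29.9. -26/2·(1 − cos(π·0.2709)) = -4.4306 → s = 43.5694
radial distance = base radius + s = 35 + 43.5694 = 78.5694

78.5694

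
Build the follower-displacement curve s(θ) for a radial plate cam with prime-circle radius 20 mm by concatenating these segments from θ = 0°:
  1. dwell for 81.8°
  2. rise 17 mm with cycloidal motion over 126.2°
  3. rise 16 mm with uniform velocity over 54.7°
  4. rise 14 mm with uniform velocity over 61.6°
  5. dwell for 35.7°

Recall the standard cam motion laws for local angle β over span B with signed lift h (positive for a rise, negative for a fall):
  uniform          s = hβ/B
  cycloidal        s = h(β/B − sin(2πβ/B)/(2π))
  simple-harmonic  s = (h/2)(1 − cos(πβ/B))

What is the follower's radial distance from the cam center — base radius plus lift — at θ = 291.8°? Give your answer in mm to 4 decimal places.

seg 1 [0°–81.8°] dwell: s stays 0.0000
seg 2 [81.8°–208°] cycloidal, h=17: full span → s += 17 → s = 17.0000
seg 3 [208°–262.7°] uniform, h=16: full span → s += 16 → s = 33.0000
seg 4 [262.7°–324.3°] uniform, h=14: θ=291.8° here. β=29.1, B=61.6. 14·29.1/61.6 = 6.6136 → s = 39.6136
radial distance = base radius + s = 20 + 39.6136 = 59.6136

59.6136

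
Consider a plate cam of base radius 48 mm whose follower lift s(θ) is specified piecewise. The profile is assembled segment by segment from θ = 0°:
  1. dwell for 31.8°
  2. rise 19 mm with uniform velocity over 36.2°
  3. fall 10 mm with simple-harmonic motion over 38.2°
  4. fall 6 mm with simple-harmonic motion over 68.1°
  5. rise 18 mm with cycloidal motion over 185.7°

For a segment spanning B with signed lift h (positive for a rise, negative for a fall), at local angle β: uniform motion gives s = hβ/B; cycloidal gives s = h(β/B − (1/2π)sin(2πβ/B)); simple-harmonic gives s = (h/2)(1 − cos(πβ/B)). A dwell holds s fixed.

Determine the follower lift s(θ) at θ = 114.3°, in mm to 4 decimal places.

seg 1 [0°–31.8°] dwell: s stays 0.0000
seg 2 [31.8°–68°] uniform, h=19: full span → s += 19 → s = 19.0000
seg 3 [68°–106.2°] simple-harmonic, h=-10: full span → s += -10 → s = 9.0000
seg 4 [106.2°–174.3°] simple-harmonic, h=-6: θ=114.3° here. β=8.1, B=68.1. -6/2·(1 − cos(π·0.1189)) = -0.2070 → s = 8.7930

8.7930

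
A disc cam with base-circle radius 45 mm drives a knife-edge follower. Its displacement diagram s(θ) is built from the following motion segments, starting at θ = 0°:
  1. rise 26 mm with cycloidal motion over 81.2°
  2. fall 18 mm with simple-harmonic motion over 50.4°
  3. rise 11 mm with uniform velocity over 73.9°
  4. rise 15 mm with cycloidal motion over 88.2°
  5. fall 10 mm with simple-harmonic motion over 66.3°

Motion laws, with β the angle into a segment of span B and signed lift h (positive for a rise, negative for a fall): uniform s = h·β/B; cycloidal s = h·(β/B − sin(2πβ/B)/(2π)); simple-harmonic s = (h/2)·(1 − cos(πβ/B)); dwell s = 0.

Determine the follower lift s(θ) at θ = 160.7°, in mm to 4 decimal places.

seg 1 [0°–81.2°] cycloidal, h=26: full span → s += 26 → s = 26.0000
seg 2 [81.2°–131.6°] simple-harmonic, h=-18: full span → s += -18 → s = 8.0000
seg 3 [131.6°–205.5°] uniform, h=11: θ=160.7° here. β=29.1, B=73.9. 11·29.1/73.9 = 4.3315 → s = 12.3315

12.3315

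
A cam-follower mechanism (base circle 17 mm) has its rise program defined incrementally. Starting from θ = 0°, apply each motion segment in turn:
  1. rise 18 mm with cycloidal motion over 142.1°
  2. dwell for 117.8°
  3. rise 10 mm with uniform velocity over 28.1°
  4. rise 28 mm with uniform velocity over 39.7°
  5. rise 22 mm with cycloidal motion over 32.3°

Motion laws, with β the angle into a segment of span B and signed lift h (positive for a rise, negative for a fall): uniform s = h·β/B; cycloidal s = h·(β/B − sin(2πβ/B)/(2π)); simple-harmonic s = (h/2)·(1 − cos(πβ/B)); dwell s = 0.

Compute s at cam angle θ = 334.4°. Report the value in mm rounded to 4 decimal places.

seg 1 [0°–142.1°] cycloidal, h=18: full span → s += 18 → s = 18.0000
seg 2 [142.1°–259.9°] dwell: s stays 18.0000
seg 3 [259.9°–288°] uniform, h=10: full span → s += 10 → s = 28.0000
seg 4 [288°–327.7°] uniform, h=28: full span → s += 28 → s = 56.0000
seg 5 [327.7°–360°] cycloidal, h=22: θ=334.4° here. β=6.7, B=32.3. 22·(0.2074 − sin(2π·0.2074)/(2π)) = 1.1866 → s = 57.1866

57.1866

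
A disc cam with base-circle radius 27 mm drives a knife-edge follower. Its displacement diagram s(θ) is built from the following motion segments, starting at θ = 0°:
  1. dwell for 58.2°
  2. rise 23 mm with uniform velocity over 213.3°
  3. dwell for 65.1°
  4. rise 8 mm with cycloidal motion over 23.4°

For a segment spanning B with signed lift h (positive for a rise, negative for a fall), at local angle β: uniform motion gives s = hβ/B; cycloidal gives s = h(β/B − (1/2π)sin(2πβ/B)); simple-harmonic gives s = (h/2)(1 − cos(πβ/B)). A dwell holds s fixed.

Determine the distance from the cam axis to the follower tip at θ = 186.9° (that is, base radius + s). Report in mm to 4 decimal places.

seg 1 [0°–58.2°] dwell: s stays 0.0000
seg 2 [58.2°–271.5°] uniform, h=23: θ=186.9° here. β=128.7, B=213.3. 23·128.7/213.3 = 13.8776 → s = 13.8776
radial distance = base radius + s = 27 + 13.8776 = 40.8776

40.8776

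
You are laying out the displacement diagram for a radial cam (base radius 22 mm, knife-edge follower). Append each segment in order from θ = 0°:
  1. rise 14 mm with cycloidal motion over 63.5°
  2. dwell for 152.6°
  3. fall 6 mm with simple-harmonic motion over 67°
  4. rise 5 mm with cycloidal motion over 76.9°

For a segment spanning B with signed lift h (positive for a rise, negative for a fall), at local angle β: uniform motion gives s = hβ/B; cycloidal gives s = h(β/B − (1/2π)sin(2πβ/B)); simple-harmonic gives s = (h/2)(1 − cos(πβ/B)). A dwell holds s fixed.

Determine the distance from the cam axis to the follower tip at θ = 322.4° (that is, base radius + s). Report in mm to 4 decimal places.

seg 1 [0°–63.5°] cycloidal, h=14: full span → s += 14 → s = 14.0000
seg 2 [63.5°–216.1°] dwell: s stays 14.0000
seg 3 [216.1°–283.1°] simple-harmonic, h=-6: full span → s += -6 → s = 8.0000
seg 4 [283.1°–360°] cycloidal, h=5: θ=322.4° here. β=39.3, B=76.9. 5·(0.5111 − sin(2π·0.5111)/(2π)) = 2.6105 → s = 10.6105
radial distance = base radius + s = 22 + 10.6105 = 32.6105

32.6105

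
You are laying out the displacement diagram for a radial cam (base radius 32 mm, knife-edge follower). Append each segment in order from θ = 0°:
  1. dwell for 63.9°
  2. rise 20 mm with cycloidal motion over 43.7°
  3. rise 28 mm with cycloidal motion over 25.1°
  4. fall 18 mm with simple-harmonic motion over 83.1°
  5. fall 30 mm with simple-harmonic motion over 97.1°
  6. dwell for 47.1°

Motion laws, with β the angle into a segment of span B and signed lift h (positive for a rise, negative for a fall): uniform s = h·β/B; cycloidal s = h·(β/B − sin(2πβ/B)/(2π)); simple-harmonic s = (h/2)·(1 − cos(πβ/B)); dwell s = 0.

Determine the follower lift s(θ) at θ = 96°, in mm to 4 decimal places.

seg 1 [0°–63.9°] dwell: s stays 0.0000
seg 2 [63.9°–107.6°] cycloidal, h=20: θ=96° here. β=32.1, B=43.7. 20·(0.7346 − sin(2π·0.7346)/(2π)) = 17.8592 → s = 17.8592

17.8592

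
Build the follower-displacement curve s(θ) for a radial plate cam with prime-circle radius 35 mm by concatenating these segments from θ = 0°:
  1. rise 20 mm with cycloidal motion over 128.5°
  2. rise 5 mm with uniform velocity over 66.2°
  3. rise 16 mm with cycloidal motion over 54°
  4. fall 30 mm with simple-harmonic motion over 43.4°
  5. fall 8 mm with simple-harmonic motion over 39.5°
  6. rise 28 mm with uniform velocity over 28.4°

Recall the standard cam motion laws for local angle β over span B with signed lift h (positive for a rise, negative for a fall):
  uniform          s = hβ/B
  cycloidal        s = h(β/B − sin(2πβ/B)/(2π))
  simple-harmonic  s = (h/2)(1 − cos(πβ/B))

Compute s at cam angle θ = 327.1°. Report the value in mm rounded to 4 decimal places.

seg 1 [0°–128.5°] cycloidal, h=20: full span → s += 20 → s = 20.0000
seg 2 [128.5°–194.7°] uniform, h=5: full span → s += 5 → s = 25.0000
seg 3 [194.7°–248.7°] cycloidal, h=16: full span → s += 16 → s = 41.0000
seg 4 [248.7°–292.1°] simple-harmonic, h=-30: full span → s += -30 → s = 11.0000
seg 5 [292.1°–331.6°] simple-harmonic, h=-8: θ=327.1° here. β=35, B=39.5. -8/2·(1 − cos(π·0.8861)) = -7.7465 → s = 3.2535

3.2535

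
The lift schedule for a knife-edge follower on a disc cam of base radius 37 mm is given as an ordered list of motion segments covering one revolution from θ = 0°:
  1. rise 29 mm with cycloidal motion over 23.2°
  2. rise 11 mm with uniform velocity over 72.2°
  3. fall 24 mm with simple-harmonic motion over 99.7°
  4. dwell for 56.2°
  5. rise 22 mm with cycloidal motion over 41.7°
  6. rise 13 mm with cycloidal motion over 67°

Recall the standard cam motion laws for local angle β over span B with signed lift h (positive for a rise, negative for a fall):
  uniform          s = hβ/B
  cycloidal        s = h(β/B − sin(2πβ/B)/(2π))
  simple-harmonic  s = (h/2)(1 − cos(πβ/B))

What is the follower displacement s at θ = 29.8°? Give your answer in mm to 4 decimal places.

seg 1 [0°–23.2°] cycloidal, h=29: full span → s += 29 → s = 29.0000
seg 2 [23.2°–95.4°] uniform, h=11: θ=29.8° here. β=6.6, B=72.2. 11·6.6/72.2 = 1.0055 → s = 30.0055

30.0055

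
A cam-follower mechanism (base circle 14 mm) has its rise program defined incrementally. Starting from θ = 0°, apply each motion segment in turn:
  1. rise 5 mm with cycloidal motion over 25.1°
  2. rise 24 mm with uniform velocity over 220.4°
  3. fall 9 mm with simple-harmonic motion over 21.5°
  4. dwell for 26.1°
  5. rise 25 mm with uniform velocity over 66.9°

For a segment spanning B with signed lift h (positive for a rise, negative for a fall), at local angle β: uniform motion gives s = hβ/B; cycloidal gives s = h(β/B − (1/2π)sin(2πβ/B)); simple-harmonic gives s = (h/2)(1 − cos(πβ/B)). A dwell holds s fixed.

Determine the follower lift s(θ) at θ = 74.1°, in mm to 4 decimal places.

seg 1 [0°–25.1°] cycloidal, h=5: full span → s += 5 → s = 5.0000
seg 2 [25.1°–245.5°] uniform, h=24: θ=74.1° here. β=49, B=220.4. 24·49/220.4 = 5.3358 → s = 10.3358

10.3358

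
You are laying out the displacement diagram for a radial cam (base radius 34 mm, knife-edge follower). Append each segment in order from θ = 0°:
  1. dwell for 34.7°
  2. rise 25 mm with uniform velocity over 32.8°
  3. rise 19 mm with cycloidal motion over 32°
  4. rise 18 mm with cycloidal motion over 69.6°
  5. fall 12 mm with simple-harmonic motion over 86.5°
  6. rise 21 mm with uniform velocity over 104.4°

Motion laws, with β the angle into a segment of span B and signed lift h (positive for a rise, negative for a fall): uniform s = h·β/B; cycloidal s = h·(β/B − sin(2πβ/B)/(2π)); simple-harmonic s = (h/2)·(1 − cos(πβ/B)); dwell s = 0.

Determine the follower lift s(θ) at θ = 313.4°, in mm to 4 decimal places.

seg 1 [0°–34.7°] dwell: s stays 0.0000
seg 2 [34.7°–67.5°] uniform, h=25: full span → s += 25 → s = 25.0000
seg 3 [67.5°–99.5°] cycloidal, h=19: full span → s += 19 → s = 44.0000
seg 4 [99.5°–169.1°] cycloidal, h=18: full span → s += 18 → s = 62.0000
seg 5 [169.1°–255.6°] simple-harmonic, h=-12: full span → s += -12 → s = 50.0000
seg 6 [255.6°–360°] uniform, h=21: θ=313.4° here. β=57.8, B=104.4. 21·57.8/104.4 = 11.6264 → s = 61.6264

61.6264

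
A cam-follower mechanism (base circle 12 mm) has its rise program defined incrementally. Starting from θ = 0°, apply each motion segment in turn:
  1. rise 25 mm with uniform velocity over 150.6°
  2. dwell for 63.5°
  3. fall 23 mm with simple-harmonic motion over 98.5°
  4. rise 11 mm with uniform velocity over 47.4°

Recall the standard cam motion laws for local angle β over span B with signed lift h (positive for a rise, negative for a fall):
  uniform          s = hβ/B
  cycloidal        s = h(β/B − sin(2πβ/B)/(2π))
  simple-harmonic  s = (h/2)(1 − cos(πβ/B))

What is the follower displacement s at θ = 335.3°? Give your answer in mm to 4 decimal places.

seg 1 [0°–150.6°] uniform, h=25: full span → s += 25 → s = 25.0000
seg 2 [150.6°–214.1°] dwell: s stays 25.0000
seg 3 [214.1°–312.6°] simple-harmonic, h=-23: full span → s += -23 → s = 2.0000
seg 4 [312.6°–360°] uniform, h=11: θ=335.3° here. β=22.7, B=47.4. 11·22.7/47.4 = 5.2679 → s = 7.2679

7.2679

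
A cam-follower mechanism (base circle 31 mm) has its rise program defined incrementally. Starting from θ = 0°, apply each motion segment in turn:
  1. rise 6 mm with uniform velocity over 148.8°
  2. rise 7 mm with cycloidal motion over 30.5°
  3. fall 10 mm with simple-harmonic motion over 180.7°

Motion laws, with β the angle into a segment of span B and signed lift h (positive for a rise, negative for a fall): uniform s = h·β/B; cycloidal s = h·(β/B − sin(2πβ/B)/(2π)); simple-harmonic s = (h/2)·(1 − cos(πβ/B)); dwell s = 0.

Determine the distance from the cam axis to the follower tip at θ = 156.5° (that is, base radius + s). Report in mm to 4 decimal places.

seg 1 [0°–148.8°] uniform, h=6: full span → s += 6 → s = 6.0000
seg 2 [148.8°–179.3°] cycloidal, h=7: θ=156.5° here. β=7.7, B=30.5. 7·(0.2525 − sin(2π·0.2525)/(2π)) = 0.6533 → s = 6.6533
radial distance = base radius + s = 31 + 6.6533 = 37.6533

37.6533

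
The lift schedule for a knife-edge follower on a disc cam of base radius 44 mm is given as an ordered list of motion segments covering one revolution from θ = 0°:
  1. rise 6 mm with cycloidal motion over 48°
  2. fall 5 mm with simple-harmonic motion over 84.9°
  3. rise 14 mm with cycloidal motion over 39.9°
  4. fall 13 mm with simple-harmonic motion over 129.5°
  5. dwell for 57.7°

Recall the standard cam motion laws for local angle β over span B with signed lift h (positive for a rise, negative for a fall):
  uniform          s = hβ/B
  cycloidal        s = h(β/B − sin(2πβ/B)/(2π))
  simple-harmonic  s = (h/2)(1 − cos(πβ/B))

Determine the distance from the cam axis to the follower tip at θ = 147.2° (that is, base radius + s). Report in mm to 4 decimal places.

seg 1 [0°–48°] cycloidal, h=6: full span → s += 6 → s = 6.0000
seg 2 [48°–132.9°] simple-harmonic, h=-5: full span → s += -5 → s = 1.0000
seg 3 [132.9°–172.8°] cycloidal, h=14: θ=147.2° here. β=14.3, B=39.9. 14·(0.3584 − sin(2π·0.3584)/(2π)) = 3.2865 → s = 4.2865
radial distance = base radius + s = 44 + 4.2865 = 48.2865

48.2865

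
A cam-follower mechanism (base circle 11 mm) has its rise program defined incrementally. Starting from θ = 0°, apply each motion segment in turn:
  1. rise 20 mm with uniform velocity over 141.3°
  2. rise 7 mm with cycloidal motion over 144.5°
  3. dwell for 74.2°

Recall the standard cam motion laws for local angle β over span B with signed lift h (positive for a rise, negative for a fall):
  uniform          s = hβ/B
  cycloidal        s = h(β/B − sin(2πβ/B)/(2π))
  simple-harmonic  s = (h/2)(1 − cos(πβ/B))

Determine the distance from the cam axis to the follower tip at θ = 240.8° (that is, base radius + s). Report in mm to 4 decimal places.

seg 1 [0°–141.3°] uniform, h=20: full span → s += 20 → s = 20.0000
seg 2 [141.3°–285.8°] cycloidal, h=7: θ=240.8° here. β=99.5, B=144.5. 7·(0.6886 − sin(2π·0.6886)/(2π)) = 5.8522 → s = 25.8522
radial distance = base radius + s = 11 + 25.8522 = 36.8522

36.8522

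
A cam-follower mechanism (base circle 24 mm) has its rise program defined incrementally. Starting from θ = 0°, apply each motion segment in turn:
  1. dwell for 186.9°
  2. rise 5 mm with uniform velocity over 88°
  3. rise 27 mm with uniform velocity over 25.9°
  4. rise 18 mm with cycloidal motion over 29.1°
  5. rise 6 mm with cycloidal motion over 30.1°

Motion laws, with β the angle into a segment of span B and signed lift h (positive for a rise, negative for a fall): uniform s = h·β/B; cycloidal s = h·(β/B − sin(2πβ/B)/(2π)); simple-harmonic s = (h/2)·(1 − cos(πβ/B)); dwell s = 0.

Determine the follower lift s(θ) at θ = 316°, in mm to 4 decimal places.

seg 1 [0°–186.9°] dwell: s stays 0.0000
seg 2 [186.9°–274.9°] uniform, h=5: full span → s += 5 → s = 5.0000
seg 3 [274.9°–300.8°] uniform, h=27: full span → s += 27 → s = 32.0000
seg 4 [300.8°–329.9°] cycloidal, h=18: θ=316° here. β=15.2, B=29.1. 18·(0.5223 − sin(2π·0.5223)/(2π)) = 9.8028 → s = 41.8028

41.8028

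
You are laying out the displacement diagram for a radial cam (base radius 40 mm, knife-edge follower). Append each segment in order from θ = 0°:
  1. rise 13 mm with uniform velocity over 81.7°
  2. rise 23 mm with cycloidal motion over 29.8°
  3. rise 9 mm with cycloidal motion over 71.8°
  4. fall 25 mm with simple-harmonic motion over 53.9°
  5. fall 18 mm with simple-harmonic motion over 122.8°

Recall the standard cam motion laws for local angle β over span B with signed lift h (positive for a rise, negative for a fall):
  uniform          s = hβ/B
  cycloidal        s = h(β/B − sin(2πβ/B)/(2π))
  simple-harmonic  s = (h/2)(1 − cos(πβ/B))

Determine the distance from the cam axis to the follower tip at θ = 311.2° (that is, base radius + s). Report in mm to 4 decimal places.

seg 1 [0°–81.7°] uniform, h=13: full span → s += 13 → s = 13.0000
seg 2 [81.7°–111.5°] cycloidal, h=23: full span → s += 23 → s = 36.0000
seg 3 [111.5°–183.3°] cycloidal, h=9: full span → s += 9 → s = 45.0000
seg 4 [183.3°–237.2°] simple-harmonic, h=-25: full span → s += -25 → s = 20.0000
seg 5 [237.2°–360°] simple-harmonic, h=-18: θ=311.2° here. β=74, B=122.8. -18/2·(1 − cos(π·0.6026)) = -11.8511 → s = 8.1489
radial distance = base radius + s = 40 + 8.1489 = 48.1489

48.1489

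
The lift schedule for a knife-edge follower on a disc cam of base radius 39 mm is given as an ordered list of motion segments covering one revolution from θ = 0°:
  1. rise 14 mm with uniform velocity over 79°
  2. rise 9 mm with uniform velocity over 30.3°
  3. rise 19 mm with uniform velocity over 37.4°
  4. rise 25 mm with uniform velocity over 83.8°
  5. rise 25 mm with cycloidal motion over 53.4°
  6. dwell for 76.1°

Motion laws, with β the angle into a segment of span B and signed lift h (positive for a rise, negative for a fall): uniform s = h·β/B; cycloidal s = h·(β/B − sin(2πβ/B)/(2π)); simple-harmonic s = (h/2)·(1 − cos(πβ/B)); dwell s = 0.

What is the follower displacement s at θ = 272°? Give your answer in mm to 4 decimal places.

seg 1 [0°–79°] uniform, h=14: full span → s += 14 → s = 14.0000
seg 2 [79°–109.3°] uniform, h=9: full span → s += 9 → s = 23.0000
seg 3 [109.3°–146.7°] uniform, h=19: full span → s += 19 → s = 42.0000
seg 4 [146.7°–230.5°] uniform, h=25: full span → s += 25 → s = 67.0000
seg 5 [230.5°–283.9°] cycloidal, h=25: θ=272° here. β=41.5, B=53.4. 25·(0.7772 − sin(2π·0.7772)/(2π)) = 23.3499 → s = 90.3499

90.3499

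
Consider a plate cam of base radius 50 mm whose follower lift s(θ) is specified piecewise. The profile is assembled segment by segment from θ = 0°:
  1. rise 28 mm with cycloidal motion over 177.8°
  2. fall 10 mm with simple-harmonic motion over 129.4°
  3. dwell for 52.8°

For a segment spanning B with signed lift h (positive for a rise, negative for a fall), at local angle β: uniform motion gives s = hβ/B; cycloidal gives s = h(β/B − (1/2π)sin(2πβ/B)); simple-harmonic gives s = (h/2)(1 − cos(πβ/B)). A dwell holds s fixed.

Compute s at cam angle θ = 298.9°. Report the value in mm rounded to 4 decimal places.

seg 1 [0°–177.8°] cycloidal, h=28: full span → s += 28 → s = 28.0000
seg 2 [177.8°–307.2°] simple-harmonic, h=-10: θ=298.9° here. β=121.1, B=129.4. -10/2·(1 − cos(π·0.9359)) = -9.8988 → s = 18.1012

18.1012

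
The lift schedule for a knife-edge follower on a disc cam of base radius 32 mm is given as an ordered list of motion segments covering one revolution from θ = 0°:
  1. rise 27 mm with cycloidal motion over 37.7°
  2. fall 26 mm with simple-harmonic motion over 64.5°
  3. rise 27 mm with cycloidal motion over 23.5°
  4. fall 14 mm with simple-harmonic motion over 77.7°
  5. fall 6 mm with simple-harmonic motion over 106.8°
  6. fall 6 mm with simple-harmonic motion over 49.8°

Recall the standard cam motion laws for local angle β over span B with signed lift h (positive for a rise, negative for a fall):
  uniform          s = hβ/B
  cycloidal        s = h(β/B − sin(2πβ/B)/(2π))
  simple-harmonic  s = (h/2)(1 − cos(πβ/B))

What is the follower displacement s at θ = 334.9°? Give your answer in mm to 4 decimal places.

seg 1 [0°–37.7°] cycloidal, h=27: full span → s += 27 → s = 27.0000
seg 2 [37.7°–102.2°] simple-harmonic, h=-26: full span → s += -26 → s = 1.0000
seg 3 [102.2°–125.7°] cycloidal, h=27: full span → s += 27 → s = 28.0000
seg 4 [125.7°–203.4°] simple-harmonic, h=-14: full span → s += -14 → s = 14.0000
seg 5 [203.4°–310.2°] simple-harmonic, h=-6: full span → s += -6 → s = 8.0000
seg 6 [310.2°–360°] simple-harmonic, h=-6: θ=334.9° here. β=24.7, B=49.8. -6/2·(1 − cos(π·0.4960)) = -2.9622 → s = 5.0378

5.0378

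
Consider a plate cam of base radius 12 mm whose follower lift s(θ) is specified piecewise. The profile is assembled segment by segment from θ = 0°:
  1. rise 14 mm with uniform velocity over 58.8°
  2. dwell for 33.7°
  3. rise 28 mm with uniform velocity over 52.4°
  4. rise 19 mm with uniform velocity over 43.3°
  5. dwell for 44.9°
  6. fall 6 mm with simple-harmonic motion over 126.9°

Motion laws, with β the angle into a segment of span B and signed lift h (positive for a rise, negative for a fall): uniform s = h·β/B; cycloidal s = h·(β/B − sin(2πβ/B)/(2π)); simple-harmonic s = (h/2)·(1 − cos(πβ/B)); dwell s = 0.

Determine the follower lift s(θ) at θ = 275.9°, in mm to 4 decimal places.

seg 1 [0°–58.8°] uniform, h=14: full span → s += 14 → s = 14.0000
seg 2 [58.8°–92.5°] dwell: s stays 14.0000
seg 3 [92.5°–144.9°] uniform, h=28: full span → s += 28 → s = 42.0000
seg 4 [144.9°–188.2°] uniform, h=19: full span → s += 19 → s = 61.0000
seg 5 [188.2°–233.1°] dwell: s stays 61.0000
seg 6 [233.1°–360°] simple-harmonic, h=-6: θ=275.9° here. β=42.8, B=126.9. -6/2·(1 − cos(π·0.3373)) = -1.5323 → s = 59.4677

59.4677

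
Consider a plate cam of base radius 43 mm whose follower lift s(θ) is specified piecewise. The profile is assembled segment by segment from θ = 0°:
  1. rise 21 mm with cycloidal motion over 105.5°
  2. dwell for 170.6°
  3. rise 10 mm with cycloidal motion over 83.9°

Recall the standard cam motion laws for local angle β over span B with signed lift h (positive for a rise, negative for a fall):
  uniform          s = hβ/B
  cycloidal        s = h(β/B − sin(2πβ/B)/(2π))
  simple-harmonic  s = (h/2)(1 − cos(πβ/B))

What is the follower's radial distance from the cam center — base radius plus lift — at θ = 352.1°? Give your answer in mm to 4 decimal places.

seg 1 [0°–105.5°] cycloidal, h=21: full span → s += 21 → s = 21.0000
seg 2 [105.5°–276.1°] dwell: s stays 21.0000
seg 3 [276.1°–360°] cycloidal, h=10: θ=352.1° here. β=76, B=83.9. 10·(0.9058 − sin(2π·0.9058)/(2π)) = 9.9460 → s = 30.9460
radial distance = base radius + s = 43 + 30.9460 = 73.9460

73.9460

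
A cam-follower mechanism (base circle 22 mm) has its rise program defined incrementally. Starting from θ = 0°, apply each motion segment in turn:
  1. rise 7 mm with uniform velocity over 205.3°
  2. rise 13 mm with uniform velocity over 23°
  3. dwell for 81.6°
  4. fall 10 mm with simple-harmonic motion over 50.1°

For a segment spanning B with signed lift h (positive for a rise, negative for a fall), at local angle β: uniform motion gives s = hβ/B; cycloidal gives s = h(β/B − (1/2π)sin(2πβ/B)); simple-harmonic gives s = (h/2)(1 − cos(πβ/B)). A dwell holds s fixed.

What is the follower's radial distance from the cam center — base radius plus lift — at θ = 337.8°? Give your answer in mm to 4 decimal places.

seg 1 [0°–205.3°] uniform, h=7: full span → s += 7 → s = 7.0000
seg 2 [205.3°–228.3°] uniform, h=13: full span → s += 13 → s = 20.0000
seg 3 [228.3°–309.9°] dwell: s stays 20.0000
seg 4 [309.9°–360°] simple-harmonic, h=-10: θ=337.8° here. β=27.9, B=50.1. -10/2·(1 − cos(π·0.5569)) = -5.8888 → s = 14.1112
radial distance = base radius + s = 22 + 14.1112 = 36.1112

36.1112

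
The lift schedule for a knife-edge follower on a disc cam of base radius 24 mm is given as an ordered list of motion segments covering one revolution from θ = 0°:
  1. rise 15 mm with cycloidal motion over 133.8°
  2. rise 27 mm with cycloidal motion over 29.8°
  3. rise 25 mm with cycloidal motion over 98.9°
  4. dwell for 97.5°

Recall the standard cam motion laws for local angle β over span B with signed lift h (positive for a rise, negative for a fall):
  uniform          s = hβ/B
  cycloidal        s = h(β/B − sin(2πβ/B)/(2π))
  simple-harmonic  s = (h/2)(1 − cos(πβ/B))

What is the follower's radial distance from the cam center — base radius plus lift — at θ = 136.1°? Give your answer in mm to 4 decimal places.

seg 1 [0°–133.8°] cycloidal, h=15: full span → s += 15 → s = 15.0000
seg 2 [133.8°–163.6°] cycloidal, h=27: θ=136.1° here. β=2.3, B=29.8. 27·(0.0772 − sin(2π·0.0772)/(2π)) = 0.0807 → s = 15.0807
radial distance = base radius + s = 24 + 15.0807 = 39.0807

39.0807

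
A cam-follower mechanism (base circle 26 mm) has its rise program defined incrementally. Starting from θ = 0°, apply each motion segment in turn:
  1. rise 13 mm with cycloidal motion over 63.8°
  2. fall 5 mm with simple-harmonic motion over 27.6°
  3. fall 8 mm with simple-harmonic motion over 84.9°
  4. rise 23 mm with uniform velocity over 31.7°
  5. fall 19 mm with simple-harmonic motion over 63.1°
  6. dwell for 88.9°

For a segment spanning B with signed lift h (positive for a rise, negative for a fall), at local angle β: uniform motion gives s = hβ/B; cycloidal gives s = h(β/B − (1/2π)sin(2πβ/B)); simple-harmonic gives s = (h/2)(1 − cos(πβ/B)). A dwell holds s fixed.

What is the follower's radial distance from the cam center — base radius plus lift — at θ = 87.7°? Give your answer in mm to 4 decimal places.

seg 1 [0°–63.8°] cycloidal, h=13: full span → s += 13 → s = 13.0000
seg 2 [63.8°–91.4°] simple-harmonic, h=-5: θ=87.7° here. β=23.9, B=27.6. -5/2·(1 − cos(π·0.8659)) = -4.7815 → s = 8.2185
radial distance = base radius + s = 26 + 8.2185 = 34.2185

34.2185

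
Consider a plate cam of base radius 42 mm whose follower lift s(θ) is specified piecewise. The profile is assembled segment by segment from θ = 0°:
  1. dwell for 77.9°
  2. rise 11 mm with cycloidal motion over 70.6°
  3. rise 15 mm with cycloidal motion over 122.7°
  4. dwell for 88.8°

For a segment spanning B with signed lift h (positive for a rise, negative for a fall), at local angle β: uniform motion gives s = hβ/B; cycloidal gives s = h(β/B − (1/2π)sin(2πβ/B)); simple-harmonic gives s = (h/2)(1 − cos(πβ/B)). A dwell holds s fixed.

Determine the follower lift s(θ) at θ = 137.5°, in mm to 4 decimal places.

seg 1 [0°–77.9°] dwell: s stays 0.0000
seg 2 [77.9°–148.5°] cycloidal, h=11: θ=137.5° here. β=59.6, B=70.6. 11·(0.8442 − sin(2π·0.8442)/(2π)) = 10.7391 → s = 10.7391

10.7391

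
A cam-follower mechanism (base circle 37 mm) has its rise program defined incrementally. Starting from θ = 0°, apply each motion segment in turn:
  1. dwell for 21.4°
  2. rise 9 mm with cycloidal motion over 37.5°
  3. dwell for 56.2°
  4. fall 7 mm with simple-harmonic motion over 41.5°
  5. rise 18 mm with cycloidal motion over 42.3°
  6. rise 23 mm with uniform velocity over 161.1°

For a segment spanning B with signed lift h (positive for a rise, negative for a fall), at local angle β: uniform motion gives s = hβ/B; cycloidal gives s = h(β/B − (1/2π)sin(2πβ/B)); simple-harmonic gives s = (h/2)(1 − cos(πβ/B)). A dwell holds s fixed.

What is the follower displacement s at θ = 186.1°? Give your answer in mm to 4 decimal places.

seg 1 [0°–21.4°] dwell: s stays 0.0000
seg 2 [21.4°–58.9°] cycloidal, h=9: full span → s += 9 → s = 9.0000
seg 3 [58.9°–115.1°] dwell: s stays 9.0000
seg 4 [115.1°–156.6°] simple-harmonic, h=-7: full span → s += -7 → s = 2.0000
seg 5 [156.6°–198.9°] cycloidal, h=18: θ=186.1° here. β=29.5, B=42.3. 18·(0.6974 − sin(2π·0.6974)/(2π)) = 15.2629 → s = 17.2629

17.2629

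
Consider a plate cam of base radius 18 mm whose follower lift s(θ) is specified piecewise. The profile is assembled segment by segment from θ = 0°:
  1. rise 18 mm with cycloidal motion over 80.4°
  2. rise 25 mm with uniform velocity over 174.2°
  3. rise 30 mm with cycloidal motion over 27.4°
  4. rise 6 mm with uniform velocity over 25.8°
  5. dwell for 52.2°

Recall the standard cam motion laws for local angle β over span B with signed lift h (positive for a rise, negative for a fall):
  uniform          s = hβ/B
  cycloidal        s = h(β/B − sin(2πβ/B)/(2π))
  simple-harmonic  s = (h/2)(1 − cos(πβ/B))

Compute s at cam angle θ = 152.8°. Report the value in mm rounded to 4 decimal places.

seg 1 [0°–80.4°] cycloidal, h=18: full span → s += 18 → s = 18.0000
seg 2 [80.4°–254.6°] uniform, h=25: θ=152.8° here. β=72.4, B=174.2. 25·72.4/174.2 = 10.3904 → s = 28.3904

28.3904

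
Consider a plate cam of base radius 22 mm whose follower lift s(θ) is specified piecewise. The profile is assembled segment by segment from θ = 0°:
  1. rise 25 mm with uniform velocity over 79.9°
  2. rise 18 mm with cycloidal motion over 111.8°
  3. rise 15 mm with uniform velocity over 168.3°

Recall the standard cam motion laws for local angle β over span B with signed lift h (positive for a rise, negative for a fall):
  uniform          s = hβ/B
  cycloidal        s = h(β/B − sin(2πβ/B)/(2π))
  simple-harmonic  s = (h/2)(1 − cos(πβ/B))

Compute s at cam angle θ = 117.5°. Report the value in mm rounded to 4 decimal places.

seg 1 [0°–79.9°] uniform, h=25: full span → s += 25 → s = 25.0000
seg 2 [79.9°–191.7°] cycloidal, h=18: θ=117.5° here. β=37.6, B=111.8. 18·(0.3363 − sin(2π·0.3363)/(2π)) = 3.6000 → s = 28.6000

28.6000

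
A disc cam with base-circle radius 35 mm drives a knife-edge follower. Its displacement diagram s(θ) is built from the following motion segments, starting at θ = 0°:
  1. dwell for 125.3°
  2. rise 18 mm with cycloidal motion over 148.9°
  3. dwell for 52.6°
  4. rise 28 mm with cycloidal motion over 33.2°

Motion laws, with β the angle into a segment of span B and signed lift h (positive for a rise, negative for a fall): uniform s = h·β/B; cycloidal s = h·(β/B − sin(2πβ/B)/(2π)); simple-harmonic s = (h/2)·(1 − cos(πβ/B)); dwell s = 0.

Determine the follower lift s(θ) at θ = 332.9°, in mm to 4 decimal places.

seg 1 [0°–125.3°] dwell: s stays 0.0000
seg 2 [125.3°–274.2°] cycloidal, h=18: full span → s += 18 → s = 18.0000
seg 3 [274.2°–326.8°] dwell: s stays 18.0000
seg 4 [326.8°–360°] cycloidal, h=28: θ=332.9° here. β=6.1, B=33.2. 28·(0.1837 − sin(2π·0.1837)/(2π)) = 1.0689 → s = 19.0689

19.0689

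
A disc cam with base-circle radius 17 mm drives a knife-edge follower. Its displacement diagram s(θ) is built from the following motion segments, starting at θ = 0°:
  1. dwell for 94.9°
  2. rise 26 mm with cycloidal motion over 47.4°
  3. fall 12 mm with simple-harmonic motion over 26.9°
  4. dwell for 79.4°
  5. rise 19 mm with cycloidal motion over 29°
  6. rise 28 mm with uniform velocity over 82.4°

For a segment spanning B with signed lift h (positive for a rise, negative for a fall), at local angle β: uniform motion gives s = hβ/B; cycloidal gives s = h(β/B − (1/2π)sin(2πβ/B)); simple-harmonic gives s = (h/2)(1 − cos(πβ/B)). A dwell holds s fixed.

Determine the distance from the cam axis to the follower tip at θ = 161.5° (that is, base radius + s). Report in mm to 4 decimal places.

seg 1 [0°–94.9°] dwell: s stays 0.0000
seg 2 [94.9°–142.3°] cycloidal, h=26: full span → s += 26 → s = 26.0000
seg 3 [142.3°–169.2°] simple-harmonic, h=-12: θ=161.5° here. β=19.2, B=26.9. -12/2·(1 − cos(π·0.7138)) = -9.7331 → s = 16.2669
radial distance = base radius + s = 17 + 16.2669 = 33.2669

33.2669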